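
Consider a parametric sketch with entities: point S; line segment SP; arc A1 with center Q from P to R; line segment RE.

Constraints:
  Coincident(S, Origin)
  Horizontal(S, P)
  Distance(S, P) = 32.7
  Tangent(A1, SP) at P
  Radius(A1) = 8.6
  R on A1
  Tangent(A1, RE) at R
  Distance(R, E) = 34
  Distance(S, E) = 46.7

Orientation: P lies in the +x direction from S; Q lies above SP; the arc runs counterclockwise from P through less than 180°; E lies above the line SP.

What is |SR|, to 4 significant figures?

42.04

Checks: |QP| = 8.600 ✓; |QR| = 8.600 ✓; ∠(QR, RE) = 90.00° ✓; |RE| = 34.00 ✓; |SE| = 46.70 ✓.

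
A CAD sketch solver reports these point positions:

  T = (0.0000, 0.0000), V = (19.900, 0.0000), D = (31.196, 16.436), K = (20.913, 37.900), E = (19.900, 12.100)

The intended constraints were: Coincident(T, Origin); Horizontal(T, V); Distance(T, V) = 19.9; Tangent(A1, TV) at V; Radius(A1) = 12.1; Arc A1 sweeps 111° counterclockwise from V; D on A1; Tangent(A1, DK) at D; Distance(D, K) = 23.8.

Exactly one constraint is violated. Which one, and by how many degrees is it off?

Tangent(A1, DK) at D — off by 4.60°.

T = (0.00, 0.00) ✓; T.y = 0.00, V.y = 0.00 ✓; |TV| = 19.90 ✓; ∠(EV, VT) = 90.00° ✓; |EV| = 12.10 ✓; bearing(E→D) − bearing(E→V) = 111.0° ✓; |ED| = 12.10 ✓; ∠(ED, DK) = 85.40° ✗; |DK| = 23.80 ✓.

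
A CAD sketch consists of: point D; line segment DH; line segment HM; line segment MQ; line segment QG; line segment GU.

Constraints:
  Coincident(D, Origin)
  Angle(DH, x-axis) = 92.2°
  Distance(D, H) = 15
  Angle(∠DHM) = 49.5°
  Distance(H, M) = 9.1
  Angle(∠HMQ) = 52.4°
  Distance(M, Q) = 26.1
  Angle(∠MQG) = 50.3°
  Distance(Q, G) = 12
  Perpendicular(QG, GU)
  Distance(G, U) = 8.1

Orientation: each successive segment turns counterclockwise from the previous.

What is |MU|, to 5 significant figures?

12.860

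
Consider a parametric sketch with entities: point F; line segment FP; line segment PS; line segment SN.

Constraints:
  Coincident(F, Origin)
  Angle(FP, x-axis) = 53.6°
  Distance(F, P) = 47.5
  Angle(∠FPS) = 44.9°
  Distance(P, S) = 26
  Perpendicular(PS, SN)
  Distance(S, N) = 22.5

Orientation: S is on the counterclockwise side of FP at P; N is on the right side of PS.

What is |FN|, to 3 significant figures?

56.5

F is at the origin; FP runs at 53.6° with length 47.5, so P = 47.5·(cos 53.6°, sin 53.6°) = (28.2, 38.2). ∠FPS = 44.9°, so PS runs at 53.6° + (180° − 44.9°) = 189° from the x-axis; with |PS| = 26.0, S = P + 26.0·(cos 189°, sin 189°) = (2.49, 34.3). PS is perpendicular to SN; with |SN| = 22.5 on the right of PS, N = S + 22.5·(-0.151, 0.988) = (-0.917, 56.5). Then |FN| = |N − F| = 56.5.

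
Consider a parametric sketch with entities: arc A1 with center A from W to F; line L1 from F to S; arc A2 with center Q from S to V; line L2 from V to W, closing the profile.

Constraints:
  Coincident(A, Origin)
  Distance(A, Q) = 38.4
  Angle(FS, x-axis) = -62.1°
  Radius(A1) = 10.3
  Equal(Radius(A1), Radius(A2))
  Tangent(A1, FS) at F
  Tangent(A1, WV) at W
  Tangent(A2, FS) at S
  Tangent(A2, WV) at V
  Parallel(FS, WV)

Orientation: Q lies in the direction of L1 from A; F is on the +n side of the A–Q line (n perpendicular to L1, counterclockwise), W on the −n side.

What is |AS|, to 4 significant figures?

39.76

The slot axis is L1's direction at -62.1°, so u = (cos -62.1°, sin -62.1°) = (0.4679, -0.8838) and n = (−sin -62.1°, cos -62.1°) = (0.8838, 0.4679). A is at the origin and Q lies 38.4 along u from A, so Q = 38.4·u = (17.97, -33.94). Tangency of A1 to both parallel lines with radius 10.3 puts F and W at A ± 10.3·n: F = (9.103, 4.820), W = (-9.103, -4.820). Equal radii place S and V the same way about Q: S = Q + 10.3·n = (27.07, -29.12), V = Q − 10.3·n = (8.866, -38.76). Then |AS| = |S − A| = 39.76.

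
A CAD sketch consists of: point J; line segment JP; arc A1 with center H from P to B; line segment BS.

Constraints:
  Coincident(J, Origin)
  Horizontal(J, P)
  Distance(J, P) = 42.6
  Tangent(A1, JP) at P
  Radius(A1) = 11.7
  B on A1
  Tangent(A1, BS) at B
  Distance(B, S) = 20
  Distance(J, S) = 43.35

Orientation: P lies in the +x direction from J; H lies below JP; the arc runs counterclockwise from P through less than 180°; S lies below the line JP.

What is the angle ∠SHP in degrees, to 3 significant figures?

147°

Checks: |HB| = 11.70 ✓; ∠(HB, BS) = 90.00° ✓; |BS| = 20.00 ✓; |JS| = 43.35 ✓.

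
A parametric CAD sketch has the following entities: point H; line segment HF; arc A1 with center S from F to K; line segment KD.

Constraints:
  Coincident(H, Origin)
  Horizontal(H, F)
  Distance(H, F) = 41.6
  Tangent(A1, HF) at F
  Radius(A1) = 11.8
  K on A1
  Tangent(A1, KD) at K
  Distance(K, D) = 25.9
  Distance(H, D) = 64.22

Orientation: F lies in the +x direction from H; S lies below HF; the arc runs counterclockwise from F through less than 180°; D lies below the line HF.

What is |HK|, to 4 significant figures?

38.80

H is at the origin; H and F share the same y with |HF| = 41.6 and F on the +x side, so F = (41.60, 0.000). Since A1 is tangent to HF there, SF ⟂ HF, so S = F + (0, -11.8) = (41.60, -11.80). Since SK ⟂ KD (tangency), |SD| = √(11.8² + 25.9²) = 28.46 regardless of where K sits on A1. So D lies on both circle(H, 64.22) and circle(S, 28.46); the below-HF intersection is D = (51.38, -38.53). K is the foot of the tangent from D: K = (33.20, -20.08).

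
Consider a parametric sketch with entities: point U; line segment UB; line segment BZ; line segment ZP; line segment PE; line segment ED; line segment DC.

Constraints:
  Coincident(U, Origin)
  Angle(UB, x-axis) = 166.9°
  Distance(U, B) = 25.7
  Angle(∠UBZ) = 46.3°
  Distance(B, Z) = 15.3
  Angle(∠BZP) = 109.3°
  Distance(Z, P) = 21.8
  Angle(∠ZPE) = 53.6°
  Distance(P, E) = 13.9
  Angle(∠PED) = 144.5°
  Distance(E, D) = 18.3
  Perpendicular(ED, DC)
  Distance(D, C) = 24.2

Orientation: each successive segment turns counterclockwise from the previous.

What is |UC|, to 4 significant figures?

31.33

U is at the origin; UB runs at 166.9° with length 25.7, so B = (-25.03, 5.825). ∠UBZ = 46.3° gives BZ at -59.40° from the x-axis; with |BZ| = 15.3, Z = (-17.24, -7.344). ∠BZP = 109.3° gives ZP at 11.30° from the x-axis; with |ZP| = 21.8, P = (4.135, -3.073). ∠ZPE = 53.6° gives PE at 137.7° from the x-axis; with |PE| = 13.9, E = (-6.146, 6.282). ∠PED = 144.5° gives ED at 173.2° from the x-axis; with |ED| = 18.3, D = (-24.32, 8.449). ED ⟂ DC, so DC runs at -96.80°; with |DC| = 24.2, C = (-27.18, -15.58). Then |UC| = |C − U| = 31.33.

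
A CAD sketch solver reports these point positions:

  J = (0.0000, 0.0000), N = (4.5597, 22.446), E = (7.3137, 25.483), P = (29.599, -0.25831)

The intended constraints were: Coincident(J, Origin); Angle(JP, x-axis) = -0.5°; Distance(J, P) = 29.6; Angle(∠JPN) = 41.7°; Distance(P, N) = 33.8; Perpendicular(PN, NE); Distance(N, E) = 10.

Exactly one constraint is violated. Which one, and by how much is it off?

Distance(N, E) = 10 — off by 5.90.

J = (0.00, 0.00) ✓; JP at -0.5000° ✓; |JP| = 29.60 ✓; ∠JPN = 41.70° ✓; |PN| = 33.80 ✓; ∠(PN, NE) = 90.00° ✓; |NE| = 4.100 ✗.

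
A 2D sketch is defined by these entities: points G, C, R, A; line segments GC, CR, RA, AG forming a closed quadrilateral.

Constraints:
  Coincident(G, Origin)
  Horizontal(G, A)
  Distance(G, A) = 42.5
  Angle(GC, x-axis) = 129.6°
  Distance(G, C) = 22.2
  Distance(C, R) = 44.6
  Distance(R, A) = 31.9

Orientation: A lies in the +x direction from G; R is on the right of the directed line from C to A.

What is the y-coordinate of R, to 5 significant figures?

-16.485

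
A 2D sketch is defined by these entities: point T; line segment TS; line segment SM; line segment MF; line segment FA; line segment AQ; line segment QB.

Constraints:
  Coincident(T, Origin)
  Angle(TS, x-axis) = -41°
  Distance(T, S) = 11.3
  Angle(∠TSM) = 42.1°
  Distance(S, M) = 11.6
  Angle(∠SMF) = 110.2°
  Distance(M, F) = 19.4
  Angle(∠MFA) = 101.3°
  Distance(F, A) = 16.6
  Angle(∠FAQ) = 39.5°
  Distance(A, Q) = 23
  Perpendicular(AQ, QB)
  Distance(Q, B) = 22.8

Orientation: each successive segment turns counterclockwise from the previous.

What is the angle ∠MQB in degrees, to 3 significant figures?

109°

T is at the origin; TS runs at -41.0° with length 11.3, so S = (8.53, -7.41). ∠TSM = 42.1° gives SM at 96.9° from the x-axis; with |SM| = 11.6, M = (7.13, 4.10). ∠SMF = 110.2° gives MF at 167° from the x-axis; with |MF| = 19.4, F = (-11.7, 8.57). ∠MFA = 101.3° gives FA at -115° from the x-axis; with |FA| = 16.6, A = (-18.7, -6.53). ∠FAQ = 39.5° gives AQ at 25.9° from the x-axis; with |AQ| = 23.0, Q = (2.03, 3.52). The perpendicularity gives QB at right angles to AQ, so QB runs at 116°; with |QB| = 22.8, B = (-7.92, 24.0). Then cos ∠MQB = QM·QB / (|QM||QB|), giving 109°.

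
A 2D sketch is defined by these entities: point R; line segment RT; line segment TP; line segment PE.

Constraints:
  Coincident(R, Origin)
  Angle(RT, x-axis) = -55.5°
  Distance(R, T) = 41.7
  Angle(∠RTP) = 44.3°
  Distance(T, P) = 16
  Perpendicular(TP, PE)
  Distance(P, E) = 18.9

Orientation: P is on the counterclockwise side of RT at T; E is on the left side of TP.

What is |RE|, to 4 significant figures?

17.21

∠RTP = 44.3°, so TP runs at -55.5° + (180° − 44.3°) = 80.20° from the x-axis; with |TP| = 16.0, P = T + 16.0·(cos 80.20°, sin 80.20°) = (26.34, -18.60). TP ⟂ PE; with |PE| = 18.9 on the left of TP, E = P + 18.9·(-0.9854, 0.1702) = (7.718, -15.38). Then |RE| = |E − R| = 17.21.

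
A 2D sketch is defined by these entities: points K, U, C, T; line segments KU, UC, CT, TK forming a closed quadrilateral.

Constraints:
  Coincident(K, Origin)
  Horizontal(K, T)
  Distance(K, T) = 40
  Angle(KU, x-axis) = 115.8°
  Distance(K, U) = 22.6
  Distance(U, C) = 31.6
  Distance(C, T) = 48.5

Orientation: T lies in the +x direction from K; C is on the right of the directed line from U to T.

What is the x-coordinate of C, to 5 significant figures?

-7.2026

Checks: K = (0.00, 0.00) ✓; |UC| = 31.60 ✓; |CT| = 48.50 ✓.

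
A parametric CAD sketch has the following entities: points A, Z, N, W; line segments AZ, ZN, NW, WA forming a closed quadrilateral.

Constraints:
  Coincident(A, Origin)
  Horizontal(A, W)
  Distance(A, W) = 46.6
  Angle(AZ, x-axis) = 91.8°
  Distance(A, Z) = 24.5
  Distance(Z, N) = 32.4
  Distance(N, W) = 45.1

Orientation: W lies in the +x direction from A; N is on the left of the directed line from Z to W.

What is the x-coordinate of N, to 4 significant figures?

27.26

Checks: |ZN| = 32.40 ✓; |NW| = 45.10 ✓.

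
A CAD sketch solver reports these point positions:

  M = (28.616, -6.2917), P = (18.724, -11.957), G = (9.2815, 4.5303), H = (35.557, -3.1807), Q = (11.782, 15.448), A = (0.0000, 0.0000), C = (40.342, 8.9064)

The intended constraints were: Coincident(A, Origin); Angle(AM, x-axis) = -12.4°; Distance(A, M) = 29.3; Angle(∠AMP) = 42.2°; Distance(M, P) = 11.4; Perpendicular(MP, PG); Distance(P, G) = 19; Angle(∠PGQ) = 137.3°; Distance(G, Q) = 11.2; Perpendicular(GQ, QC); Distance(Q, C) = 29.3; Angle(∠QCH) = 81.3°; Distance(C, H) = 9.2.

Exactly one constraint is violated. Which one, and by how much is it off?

Distance(C, H) = 9.2 — off by 3.80.

A = (0.00, 0.00) ✓; AM at -12.40° ✓; |AM| = 29.30 ✓; ∠AMP = 42.20° ✓; |MP| = 11.40 ✓; ∠(MP, PG) = 90.00° ✓; |PG| = 19.00 ✓; ∠PGQ = 137.3° ✓; |GQ| = 11.20 ✓; ∠(GQ, QC) = 90.00° ✓; |QC| = 29.30 ✓; ∠QCH = 81.30° ✓; |CH| = 13.00 ✗.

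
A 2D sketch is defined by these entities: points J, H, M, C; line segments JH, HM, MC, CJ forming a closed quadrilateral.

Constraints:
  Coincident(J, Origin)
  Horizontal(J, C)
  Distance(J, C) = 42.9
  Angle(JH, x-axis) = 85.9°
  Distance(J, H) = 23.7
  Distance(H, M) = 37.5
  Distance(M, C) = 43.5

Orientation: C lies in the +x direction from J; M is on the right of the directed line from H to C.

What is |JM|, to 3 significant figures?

14.0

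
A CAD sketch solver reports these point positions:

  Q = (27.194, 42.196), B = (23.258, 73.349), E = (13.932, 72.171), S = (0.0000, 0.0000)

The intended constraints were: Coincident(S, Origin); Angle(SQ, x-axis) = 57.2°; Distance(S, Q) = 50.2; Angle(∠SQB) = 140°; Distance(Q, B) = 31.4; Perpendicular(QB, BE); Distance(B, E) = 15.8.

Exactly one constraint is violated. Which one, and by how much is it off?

Distance(B, E) = 15.8 — off by 6.40.

S = (0.00, 0.00) ✓; SQ at 57.20° ✓; |SQ| = 50.20 ✓; ∠SQB = 140.0° ✓; |QB| = 31.40 ✓; ∠(QB, BE) = 90.00° ✓; |BE| = 9.400 ✗.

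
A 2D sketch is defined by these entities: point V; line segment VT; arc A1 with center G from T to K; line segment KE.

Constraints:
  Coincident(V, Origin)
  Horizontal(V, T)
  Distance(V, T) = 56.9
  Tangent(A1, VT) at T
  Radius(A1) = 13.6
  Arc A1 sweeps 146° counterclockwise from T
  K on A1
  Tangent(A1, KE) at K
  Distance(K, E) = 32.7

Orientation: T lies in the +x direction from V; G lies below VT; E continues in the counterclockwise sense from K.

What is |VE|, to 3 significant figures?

87.8

V is at the origin; VT is horizontal with |VT| = 56.9 and T on the +x side, so T = (56.9, 0.00). A1 meets VT tangentially, so GT is at right angles to VT, so G = T + (0, -13.6) = (56.9, -13.6). On A1, T sits at bearing 90° from G; a 146° counterclockwise sweep puts K at bearing 236°, so K = G + 13.6·(cos 236°, sin 236°) = (49.3, -24.9). A1 meets KE tangentially, so GK is at right angles to KE, so KE runs along (−sin 236°, cos 236°); with |KE| = 32.7, E = (76.4, -43.2). Then |VE| = |E − V| = 87.8.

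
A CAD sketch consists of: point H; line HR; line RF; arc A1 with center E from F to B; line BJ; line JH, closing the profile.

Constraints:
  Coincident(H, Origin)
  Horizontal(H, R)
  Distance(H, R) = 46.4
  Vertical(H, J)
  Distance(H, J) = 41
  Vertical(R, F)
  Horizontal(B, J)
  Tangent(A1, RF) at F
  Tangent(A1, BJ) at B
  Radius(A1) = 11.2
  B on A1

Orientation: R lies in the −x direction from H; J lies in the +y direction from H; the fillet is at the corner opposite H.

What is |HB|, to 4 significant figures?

54.04

H is at the origin; H and R share the same y with |HR| = 46.4 and R on the −x side, so R = (-46.40, 0.000). H and J share the same x with |HJ| = 41.0 and J on the +y side, so J = (0.000, 41.00). The virtual corner opposite H is at (-46.40, 41.00). The tangent condition forces EF to be normal to RF and the tangent condition forces EB to be normal to BJ, with radius 11.2, so the center E sits 11.2 in from both sides at E = (-35.20, 29.80). That places the tangent points at F = (-46.40, 29.80) on RF and B = (-35.20, 41.00) on BJ. Then |HB| = |B − H| = 54.04.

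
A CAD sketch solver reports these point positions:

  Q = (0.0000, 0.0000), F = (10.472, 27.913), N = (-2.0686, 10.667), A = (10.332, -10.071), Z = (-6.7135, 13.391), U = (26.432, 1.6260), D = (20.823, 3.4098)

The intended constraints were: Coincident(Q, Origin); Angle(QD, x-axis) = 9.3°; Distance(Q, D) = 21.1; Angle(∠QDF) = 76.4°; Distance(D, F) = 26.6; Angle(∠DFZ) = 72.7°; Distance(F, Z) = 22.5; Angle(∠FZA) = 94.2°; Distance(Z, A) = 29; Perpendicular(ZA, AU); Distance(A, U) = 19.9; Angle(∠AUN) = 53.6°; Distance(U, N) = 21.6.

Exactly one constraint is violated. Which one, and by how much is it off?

Distance(U, N) = 21.6 — off by 8.30.

Q = (0.00, 0.00) ✓; QD at 9.300° ✓; |QD| = 21.10 ✓; ∠QDF = 76.40° ✓; |DF| = 26.60 ✓; ∠DFZ = 72.70° ✓; |FZ| = 22.50 ✓; ∠FZA = 94.20° ✓; |ZA| = 29.00 ✓; ∠(ZA, AU) = 90.00° ✓; |AU| = 19.90 ✓; ∠AUN = 53.60° ✓; |UN| = 29.90 ✗.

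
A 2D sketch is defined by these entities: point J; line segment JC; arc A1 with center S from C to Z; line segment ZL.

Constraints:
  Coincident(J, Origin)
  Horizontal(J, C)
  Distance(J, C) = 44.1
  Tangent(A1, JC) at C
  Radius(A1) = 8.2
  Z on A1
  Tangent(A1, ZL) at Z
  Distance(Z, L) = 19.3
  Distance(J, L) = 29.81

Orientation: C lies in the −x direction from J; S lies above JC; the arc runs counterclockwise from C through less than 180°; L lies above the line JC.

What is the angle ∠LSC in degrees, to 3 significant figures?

113°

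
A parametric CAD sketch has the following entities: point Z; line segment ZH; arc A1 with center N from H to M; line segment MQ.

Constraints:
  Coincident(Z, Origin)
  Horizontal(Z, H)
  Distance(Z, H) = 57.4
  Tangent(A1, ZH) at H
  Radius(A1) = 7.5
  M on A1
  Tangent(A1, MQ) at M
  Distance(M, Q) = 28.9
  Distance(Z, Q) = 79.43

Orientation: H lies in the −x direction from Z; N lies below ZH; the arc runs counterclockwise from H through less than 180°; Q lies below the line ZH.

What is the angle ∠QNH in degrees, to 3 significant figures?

151°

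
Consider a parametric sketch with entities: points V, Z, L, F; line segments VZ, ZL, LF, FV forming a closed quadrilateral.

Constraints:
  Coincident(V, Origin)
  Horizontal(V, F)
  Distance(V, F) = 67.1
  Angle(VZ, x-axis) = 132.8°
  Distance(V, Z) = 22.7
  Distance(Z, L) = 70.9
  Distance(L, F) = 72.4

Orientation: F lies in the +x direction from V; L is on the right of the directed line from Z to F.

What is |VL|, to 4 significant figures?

50.00

V is at the origin; VF is horizontal with |VF| = 67.1 and F in +x, so F = (67.1, 0). VZ runs at 132.8° with |VZ| = 22.7, so Z = (-15.42, 16.66). L is determined by |ZL| = 70.9 and |LF| = 72.4 together: it lies at the intersection of circle(Z, 70.9) and circle(F, 72.4). With |ZF| = 84.19, the foot of the radical line on ZF is 40.82 from Z and the perpendicular offset is √(70.9² − 40.82²) = 57.97. Taking the right-of-ZF solution: L = (13.12, -48.25).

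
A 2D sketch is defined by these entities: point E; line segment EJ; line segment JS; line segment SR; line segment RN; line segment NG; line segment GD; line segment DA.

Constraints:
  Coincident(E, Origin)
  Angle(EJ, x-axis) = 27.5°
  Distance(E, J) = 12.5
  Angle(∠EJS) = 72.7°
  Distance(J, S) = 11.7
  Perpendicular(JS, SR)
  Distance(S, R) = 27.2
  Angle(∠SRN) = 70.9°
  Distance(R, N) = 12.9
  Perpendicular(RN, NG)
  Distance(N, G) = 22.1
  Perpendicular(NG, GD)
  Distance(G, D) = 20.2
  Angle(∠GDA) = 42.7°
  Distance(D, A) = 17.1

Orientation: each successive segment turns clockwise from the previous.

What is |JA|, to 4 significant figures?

18.58

NG ⟂ GD, so GD runs at -98.90°; with |GD| = 20.2, D = (7.094, -21.19). ∠GDA = 42.7° gives DA at 123.8° from the x-axis; with |DA| = 17.1, A = (-2.419, -6.981). Then |JA| = |A − J| = 18.58.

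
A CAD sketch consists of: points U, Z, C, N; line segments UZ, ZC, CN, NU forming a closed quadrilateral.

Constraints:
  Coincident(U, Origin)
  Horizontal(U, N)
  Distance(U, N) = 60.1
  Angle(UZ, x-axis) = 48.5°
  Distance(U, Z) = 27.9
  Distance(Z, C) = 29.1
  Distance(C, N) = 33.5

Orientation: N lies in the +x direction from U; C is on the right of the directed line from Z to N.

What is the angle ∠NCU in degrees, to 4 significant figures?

154.2°

Checks: U = (0.00, 0.00) ✓; |ZC| = 29.10 ✓; |CN| = 33.50 ✓.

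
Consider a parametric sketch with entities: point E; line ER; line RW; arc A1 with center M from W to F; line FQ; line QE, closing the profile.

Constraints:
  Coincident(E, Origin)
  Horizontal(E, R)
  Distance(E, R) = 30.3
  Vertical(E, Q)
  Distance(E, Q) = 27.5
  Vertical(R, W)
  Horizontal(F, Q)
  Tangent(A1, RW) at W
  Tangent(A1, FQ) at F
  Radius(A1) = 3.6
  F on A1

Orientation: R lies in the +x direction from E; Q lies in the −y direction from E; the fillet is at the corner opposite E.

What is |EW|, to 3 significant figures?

38.6

E is at the origin; E and R share the same y with |ER| = 30.3 and R on the +x side, so R = (30.3, 0.00). EQ is vertical with |EQ| = 27.5 and Q on the −y side, so Q = (0.00, -27.5). The virtual corner opposite E is at (30.3, -27.5). The tangent condition forces MW to be normal to RW and since A1 is tangent to FQ there, MF ⟂ FQ, with radius 3.6, so the center M sits 3.6 in from both sides at M = (26.7, -23.9). That places the tangent points at W = (30.3, -23.9) on RW and F = (26.7, -27.5) on FQ. Then |EW| = |W − E| = 38.6.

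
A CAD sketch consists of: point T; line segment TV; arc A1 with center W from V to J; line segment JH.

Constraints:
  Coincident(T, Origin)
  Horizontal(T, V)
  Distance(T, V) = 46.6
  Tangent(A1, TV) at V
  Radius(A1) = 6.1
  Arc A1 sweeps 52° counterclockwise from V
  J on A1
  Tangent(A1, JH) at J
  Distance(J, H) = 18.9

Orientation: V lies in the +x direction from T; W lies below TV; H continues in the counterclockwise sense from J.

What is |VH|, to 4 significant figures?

23.82

On A1, V sits at bearing 90° from W; a 52° counterclockwise sweep puts J at bearing 142°, so J = W + 6.1·(cos 142°, sin 142°) = (41.79, -2.344). A1 meets JH tangentially, so WJ is at right angles to JH, so JH runs along (−sin 142°, cos 142°); with |JH| = 18.9, H = (30.16, -17.24). Then |VH| = |H − V| = 23.82.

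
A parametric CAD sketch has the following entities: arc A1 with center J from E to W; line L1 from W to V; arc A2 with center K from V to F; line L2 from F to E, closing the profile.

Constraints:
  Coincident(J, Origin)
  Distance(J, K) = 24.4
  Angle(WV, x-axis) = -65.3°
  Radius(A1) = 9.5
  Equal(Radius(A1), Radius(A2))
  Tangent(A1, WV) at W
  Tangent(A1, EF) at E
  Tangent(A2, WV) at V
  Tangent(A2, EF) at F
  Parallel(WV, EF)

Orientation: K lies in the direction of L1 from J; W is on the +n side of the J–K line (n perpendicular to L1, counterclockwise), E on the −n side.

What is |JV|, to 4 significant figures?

26.18

The slot axis is L1's direction at -65.3°, so u = (cos -65.3°, sin -65.3°) = (0.4179, -0.9085) and n = (−sin -65.3°, cos -65.3°) = (0.9085, 0.4179). J is at the origin and K lies 24.4 along u from J, so K = 24.4·u = (10.20, -22.17). Tangency of A1 to both parallel lines with radius 9.5 puts W and E at J ± 9.5·n: W = (8.631, 3.970), E = (-8.631, -3.970). Equal radii place V and F the same way about K: V = K + 9.5·n = (18.83, -18.20), F = K − 9.5·n = (1.565, -26.14). Then |JV| = |V − J| = 26.18.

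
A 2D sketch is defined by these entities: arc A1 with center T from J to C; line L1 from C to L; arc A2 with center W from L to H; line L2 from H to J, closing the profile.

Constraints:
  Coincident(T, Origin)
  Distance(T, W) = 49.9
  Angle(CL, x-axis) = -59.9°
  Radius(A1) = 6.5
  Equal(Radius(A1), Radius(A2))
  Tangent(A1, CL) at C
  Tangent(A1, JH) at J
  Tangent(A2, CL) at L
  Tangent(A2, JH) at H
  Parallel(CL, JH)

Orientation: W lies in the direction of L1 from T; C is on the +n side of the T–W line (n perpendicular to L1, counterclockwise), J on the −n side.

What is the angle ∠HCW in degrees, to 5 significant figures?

7.1806°

Tangency of A1 to both parallel lines with radius 6.5 puts C and J at T ± 6.5·n: C = (5.6235, 3.2598), J = (-5.6235, -3.2598). Equal radii place L and H the same way about W: L = W + 6.5·n = (30.649, -39.911), H = W − 6.5·n = (19.402, -46.431). Then cos ∠HCW = CH·CW / (|CH||CW|), giving 7.1806°.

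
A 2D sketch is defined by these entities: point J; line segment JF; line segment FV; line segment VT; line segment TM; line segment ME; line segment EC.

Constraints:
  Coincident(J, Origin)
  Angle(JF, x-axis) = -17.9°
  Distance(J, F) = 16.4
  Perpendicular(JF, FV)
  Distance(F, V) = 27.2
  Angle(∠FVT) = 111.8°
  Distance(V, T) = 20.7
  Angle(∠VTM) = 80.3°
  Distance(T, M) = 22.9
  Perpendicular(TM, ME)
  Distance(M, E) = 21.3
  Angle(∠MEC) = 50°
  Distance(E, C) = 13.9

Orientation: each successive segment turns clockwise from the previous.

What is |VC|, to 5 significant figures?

11.893

J is at the origin; JF runs at -17.9° with length 16.4, so F = (15.606, -5.0406). The perpendicularity gives FV at right angles to JF, so FV runs at -107.90°; with |FV| = 27.2, V = (7.2460, -30.924). ∠FVT = 111.8° gives VT at -176.10° from the x-axis; with |VT| = 20.7, T = (-13.406, -32.332). ∠VTM = 80.3° gives TM at 84.200° from the x-axis; with |TM| = 22.9, M = (-11.092, -9.5492). The perpendicularity gives ME at right angles to TM, so ME runs at -5.8000°; with |ME| = 21.3, E = (10.099, -11.702). ∠MEC = 50.0° gives EC at -135.80° from the x-axis; with |EC| = 13.9, C = (0.13407, -21.392). Then |VC| = |C − V| = 11.893.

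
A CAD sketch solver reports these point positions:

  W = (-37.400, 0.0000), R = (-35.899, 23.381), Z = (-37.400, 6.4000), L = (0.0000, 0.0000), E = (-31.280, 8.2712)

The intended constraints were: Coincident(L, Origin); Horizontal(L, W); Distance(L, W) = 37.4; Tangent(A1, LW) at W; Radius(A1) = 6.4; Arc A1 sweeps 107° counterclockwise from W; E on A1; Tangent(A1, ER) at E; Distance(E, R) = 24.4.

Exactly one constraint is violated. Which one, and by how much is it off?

Distance(E, R) = 24.4 — off by 8.60.

L = (0.00, 0.00) ✓; L.y = 0.00, W.y = 0.00 ✓; |LW| = 37.40 ✓; ∠(ZW, WL) = 90.00° ✓; |ZW| = 6.400 ✓; bearing(Z→E) − bearing(Z→W) = 107.0° ✓; |ZE| = 6.400 ✓; ∠(ZE, ER) = 90.00° ✓; |ER| = 15.80 ✗.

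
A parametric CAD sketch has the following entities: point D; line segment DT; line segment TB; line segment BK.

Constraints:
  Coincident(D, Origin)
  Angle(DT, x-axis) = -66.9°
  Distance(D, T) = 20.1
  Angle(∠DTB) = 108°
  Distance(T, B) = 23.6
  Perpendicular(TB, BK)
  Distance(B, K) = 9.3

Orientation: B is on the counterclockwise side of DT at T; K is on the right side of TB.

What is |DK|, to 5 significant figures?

41.185

D is at the origin; DT runs at -66.9° with length 20.1, so T = 20.1·(cos -66.9°, sin -66.9°) = (7.8860, -18.488). ∠DTB = 108.0°, so TB runs at -66.9° + (180° − 108.0°) = 5.1000° from the x-axis; with |TB| = 23.6, B = T + 23.6·(cos 5.1000°, sin 5.1000°) = (31.393, -16.391). The perpendicularity gives BK at right angles to TB; with |BK| = 9.3 on the right of TB, K = B + 9.3·(0.088894, -0.99604) = (32.219, -25.654). Then |DK| = |K − D| = 41.185.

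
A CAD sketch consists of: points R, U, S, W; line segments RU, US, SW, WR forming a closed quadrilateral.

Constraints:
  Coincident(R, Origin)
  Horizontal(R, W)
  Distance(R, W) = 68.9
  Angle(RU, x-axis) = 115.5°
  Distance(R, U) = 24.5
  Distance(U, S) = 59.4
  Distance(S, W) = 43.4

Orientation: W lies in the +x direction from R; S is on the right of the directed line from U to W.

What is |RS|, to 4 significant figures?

36.99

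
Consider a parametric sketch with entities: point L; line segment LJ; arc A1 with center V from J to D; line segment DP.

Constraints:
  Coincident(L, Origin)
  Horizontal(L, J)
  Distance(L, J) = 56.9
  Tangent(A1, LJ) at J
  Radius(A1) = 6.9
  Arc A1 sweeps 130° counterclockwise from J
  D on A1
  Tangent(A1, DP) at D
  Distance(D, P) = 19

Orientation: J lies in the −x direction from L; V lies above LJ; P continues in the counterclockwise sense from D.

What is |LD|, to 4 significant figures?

52.84

The tangent condition forces VJ to be normal to LJ, so V = J + (0, 6.9) = (-56.90, 6.900). On A1, J sits at bearing -90° from V; a 130° counterclockwise sweep puts D at bearing 40°, so D = V + 6.9·(cos 40°, sin 40°) = (-51.61, 11.34). Then |LD| = |D − L| = 52.84.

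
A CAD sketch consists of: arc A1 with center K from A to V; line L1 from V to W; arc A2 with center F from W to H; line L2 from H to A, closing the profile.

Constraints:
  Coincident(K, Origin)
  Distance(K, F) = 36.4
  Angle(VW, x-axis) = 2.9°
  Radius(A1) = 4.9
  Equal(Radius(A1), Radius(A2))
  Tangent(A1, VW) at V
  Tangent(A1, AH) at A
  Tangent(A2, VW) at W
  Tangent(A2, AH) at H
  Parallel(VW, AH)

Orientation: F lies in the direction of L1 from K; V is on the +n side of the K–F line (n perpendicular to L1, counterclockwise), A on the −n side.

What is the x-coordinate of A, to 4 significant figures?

0.2479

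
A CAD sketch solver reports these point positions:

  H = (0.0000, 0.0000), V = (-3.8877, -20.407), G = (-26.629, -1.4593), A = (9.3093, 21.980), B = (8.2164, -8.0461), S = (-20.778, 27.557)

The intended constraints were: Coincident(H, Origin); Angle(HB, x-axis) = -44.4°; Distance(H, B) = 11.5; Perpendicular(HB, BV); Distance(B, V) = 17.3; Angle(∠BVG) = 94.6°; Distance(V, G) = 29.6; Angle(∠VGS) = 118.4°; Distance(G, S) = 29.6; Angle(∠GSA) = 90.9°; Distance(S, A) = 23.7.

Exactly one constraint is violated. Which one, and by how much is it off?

Distance(S, A) = 23.7 — off by 6.90.

H = (0.00, 0.00) ✓; HB at -44.40° ✓; |HB| = 11.50 ✓; ∠(HB, BV) = 90.00° ✓; |BV| = 17.30 ✓; ∠BVG = 94.60° ✓; |VG| = 29.60 ✓; ∠VGS = 118.4° ✓; |GS| = 29.60 ✓; ∠GSA = 90.90° ✓; |SA| = 30.60 ✗.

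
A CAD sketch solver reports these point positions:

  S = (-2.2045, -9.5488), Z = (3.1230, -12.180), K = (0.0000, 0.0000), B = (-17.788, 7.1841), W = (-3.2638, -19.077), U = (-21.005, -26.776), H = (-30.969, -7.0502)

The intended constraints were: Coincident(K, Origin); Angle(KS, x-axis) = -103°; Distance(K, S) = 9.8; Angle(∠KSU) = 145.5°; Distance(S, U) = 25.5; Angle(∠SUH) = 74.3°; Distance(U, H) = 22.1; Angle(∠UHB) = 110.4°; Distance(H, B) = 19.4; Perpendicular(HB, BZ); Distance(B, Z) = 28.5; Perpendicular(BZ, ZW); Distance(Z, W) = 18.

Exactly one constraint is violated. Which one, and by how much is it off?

Distance(Z, W) = 18 — off by 8.60.

K = (0.00, 0.00) ✓; KS at -103.0° ✓; |KS| = 9.800 ✓; ∠KSU = 145.5° ✓; |SU| = 25.50 ✓; ∠SUH = 74.30° ✓; |UH| = 22.10 ✓; ∠UHB = 110.4° ✓; |HB| = 19.40 ✓; ∠(HB, BZ) = 90.00° ✓; |BZ| = 28.50 ✓; ∠(BZ, ZW) = 90.00° ✓; |ZW| = 9.400 ✗.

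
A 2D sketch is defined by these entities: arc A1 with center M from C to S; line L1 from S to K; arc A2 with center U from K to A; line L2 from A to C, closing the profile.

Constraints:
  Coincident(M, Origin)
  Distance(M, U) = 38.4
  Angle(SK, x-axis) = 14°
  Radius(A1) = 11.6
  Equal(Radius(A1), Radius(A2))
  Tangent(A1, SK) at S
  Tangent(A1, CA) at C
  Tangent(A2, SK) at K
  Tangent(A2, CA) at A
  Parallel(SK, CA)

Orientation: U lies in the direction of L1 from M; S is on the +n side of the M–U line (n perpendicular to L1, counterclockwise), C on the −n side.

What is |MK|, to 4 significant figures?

40.11

The slot axis is L1's direction at 14.0°, so u = (cos 14.0°, sin 14.0°) = (0.9703, 0.2419) and n = (−sin 14.0°, cos 14.0°) = (-0.2419, 0.9703). M is at the origin and U lies 38.4 along u from M, so U = 38.4·u = (37.26, 9.290). Tangency of A1 to both parallel lines with radius 11.6 puts S and C at M ± 11.6·n: S = (-2.806, 11.26), C = (2.806, -11.26). Equal radii place K and A the same way about U: K = U + 11.6·n = (34.45, 20.55), A = U − 11.6·n = (40.07, -1.966). Then |MK| = |K − M| = 40.11.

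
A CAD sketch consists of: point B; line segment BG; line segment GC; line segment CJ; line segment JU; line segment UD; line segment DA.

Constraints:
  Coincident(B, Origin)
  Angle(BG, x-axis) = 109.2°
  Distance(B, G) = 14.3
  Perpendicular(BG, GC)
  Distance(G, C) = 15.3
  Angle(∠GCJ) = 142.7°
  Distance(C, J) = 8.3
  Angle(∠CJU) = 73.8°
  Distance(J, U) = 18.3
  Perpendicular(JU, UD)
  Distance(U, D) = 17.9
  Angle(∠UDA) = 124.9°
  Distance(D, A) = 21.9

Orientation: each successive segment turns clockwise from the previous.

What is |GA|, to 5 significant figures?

19.551

JU ⟂ UD, so UD runs at 145.70°; with |UD| = 17.9, D = (-7.4642, 10.927). ∠UDA = 124.9° gives DA at 90.600° from the x-axis; with |DA| = 21.9, A = (-7.6936, 32.826). Then |GA| = |A − G| = 19.551.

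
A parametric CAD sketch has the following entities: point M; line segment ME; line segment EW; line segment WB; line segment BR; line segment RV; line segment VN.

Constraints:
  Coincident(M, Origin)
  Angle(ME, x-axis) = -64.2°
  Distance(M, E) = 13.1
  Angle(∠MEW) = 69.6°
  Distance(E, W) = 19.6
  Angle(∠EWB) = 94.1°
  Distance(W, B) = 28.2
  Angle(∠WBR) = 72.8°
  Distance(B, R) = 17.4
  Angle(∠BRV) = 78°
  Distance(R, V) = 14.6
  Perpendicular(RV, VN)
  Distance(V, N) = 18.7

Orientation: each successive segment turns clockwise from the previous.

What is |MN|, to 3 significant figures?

24.2

M is at the origin; ME runs at -64.2° with length 13.1, so E = (5.70, -11.8). ∠MEW = 69.6° gives EW at -175° from the x-axis; with |EW| = 19.6, W = (-13.8, -13.6). ∠EWB = 94.1° gives WB at 99.5° from the x-axis; with |WB| = 28.2, B = (-18.5, 14.2). ∠WBR = 72.8° gives BR at -7.70° from the x-axis; with |BR| = 17.4, R = (-1.22, 11.8). ∠BRV = 78.0° gives RV at -110° from the x-axis; with |RV| = 14.6, V = (-6.14, -1.90). RV ⟂ VN, so VN runs at 160°; with |VN| = 18.7, N = (-23.7, 4.40). Then |MN| = |N − M| = 24.2.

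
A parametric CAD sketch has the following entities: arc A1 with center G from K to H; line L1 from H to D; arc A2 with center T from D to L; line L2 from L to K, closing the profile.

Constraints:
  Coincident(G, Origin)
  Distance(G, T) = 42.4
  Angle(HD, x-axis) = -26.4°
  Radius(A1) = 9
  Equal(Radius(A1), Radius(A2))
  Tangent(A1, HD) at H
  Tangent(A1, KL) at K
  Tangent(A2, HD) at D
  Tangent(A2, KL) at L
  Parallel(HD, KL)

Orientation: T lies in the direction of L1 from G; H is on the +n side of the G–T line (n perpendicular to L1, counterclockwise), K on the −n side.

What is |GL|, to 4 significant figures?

43.34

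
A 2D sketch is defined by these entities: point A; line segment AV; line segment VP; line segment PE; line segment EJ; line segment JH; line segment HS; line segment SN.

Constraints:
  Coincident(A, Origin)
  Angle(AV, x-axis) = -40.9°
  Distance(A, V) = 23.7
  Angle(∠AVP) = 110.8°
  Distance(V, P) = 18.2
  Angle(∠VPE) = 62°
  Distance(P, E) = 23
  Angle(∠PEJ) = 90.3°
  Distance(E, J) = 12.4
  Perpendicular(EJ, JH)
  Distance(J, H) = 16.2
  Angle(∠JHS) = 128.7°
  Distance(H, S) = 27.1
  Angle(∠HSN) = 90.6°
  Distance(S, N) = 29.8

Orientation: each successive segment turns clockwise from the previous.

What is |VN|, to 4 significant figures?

43.85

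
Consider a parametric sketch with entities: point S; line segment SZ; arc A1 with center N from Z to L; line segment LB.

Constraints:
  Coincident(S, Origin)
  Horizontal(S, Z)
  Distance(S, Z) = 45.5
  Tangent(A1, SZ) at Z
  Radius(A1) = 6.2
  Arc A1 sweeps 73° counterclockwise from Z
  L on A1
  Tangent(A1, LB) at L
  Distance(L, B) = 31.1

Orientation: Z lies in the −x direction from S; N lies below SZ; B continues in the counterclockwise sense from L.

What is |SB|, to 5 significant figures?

69.481

S is at the origin; SZ is horizontal with |SZ| = 45.5 and Z on the −x side, so Z = (-45.500, 0.0000). Since A1 is tangent to SZ there, NZ ⟂ SZ, so N = Z + (0, -6.2) = (-45.500, -6.2000). On A1, Z sits at bearing 90° from N; a 73° counterclockwise sweep puts L at bearing 163°, so L = N + 6.2·(cos 163°, sin 163°) = (-51.429, -4.3873). Since A1 is tangent to LB there, NL ⟂ LB, so LB runs along (−sin 163°, cos 163°); with |LB| = 31.1, B = (-60.522, -34.128). Then |SB| = |B − S| = 69.481.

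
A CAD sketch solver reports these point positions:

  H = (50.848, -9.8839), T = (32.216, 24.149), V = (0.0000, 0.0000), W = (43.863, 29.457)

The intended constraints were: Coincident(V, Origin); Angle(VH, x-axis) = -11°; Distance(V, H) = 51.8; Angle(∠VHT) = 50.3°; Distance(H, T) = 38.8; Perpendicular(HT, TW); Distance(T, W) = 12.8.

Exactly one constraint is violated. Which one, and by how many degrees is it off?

Perpendicular(HT, TW) — off by 4.20°.

V = (0.00, 0.00) ✓; VH at -11.00° ✓; |VH| = 51.80 ✓; ∠VHT = 50.30° ✓; |HT| = 38.80 ✓; ∠(HT, TW) = 94.20° ✗; |TW| = 12.80 ✓.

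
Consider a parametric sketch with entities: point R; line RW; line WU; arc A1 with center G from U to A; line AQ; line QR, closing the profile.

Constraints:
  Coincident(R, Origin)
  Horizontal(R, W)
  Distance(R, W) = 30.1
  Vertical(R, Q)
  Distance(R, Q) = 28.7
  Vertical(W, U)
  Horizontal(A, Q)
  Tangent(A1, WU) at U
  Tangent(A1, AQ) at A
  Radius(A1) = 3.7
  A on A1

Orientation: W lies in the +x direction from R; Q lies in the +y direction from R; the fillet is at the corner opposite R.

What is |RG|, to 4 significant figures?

36.36

R is at the origin; R and W share the same y with |RW| = 30.1 and W on the +x side, so W = (30.10, 0.000). RQ is vertical with |RQ| = 28.7 and Q on the +y side, so Q = (0.000, 28.70). The virtual corner opposite R is at (30.10, 28.70). Since A1 is tangent to WU there, GU ⟂ WU and A1 meets AQ tangentially, so GA is at right angles to AQ, with radius 3.7, so the center G sits 3.7 in from both sides at G = (26.40, 25.00). Then |RG| = |G − R| = 36.36.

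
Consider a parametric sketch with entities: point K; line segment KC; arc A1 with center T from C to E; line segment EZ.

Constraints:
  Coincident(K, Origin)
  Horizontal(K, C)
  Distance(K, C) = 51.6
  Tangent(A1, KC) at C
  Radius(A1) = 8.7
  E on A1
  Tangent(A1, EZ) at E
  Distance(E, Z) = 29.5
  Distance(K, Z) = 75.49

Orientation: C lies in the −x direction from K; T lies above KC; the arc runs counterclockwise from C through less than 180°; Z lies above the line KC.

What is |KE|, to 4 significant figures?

47.90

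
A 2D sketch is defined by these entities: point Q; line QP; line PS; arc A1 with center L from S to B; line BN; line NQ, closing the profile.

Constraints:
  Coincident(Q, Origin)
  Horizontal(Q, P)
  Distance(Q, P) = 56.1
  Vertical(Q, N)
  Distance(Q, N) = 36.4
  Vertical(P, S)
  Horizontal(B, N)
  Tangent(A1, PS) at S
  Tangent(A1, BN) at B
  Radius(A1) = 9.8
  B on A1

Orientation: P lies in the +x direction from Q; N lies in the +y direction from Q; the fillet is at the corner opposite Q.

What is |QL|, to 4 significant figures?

53.40

Q and N share the same x with |QN| = 36.4 and N on the +y side, so N = (0.000, 36.40). The virtual corner opposite Q is at (56.10, 36.40). A1 meets PS tangentially, so LS is at right angles to PS and A1 meets BN tangentially, so LB is at right angles to BN, with radius 9.8, so the center L sits 9.8 in from both sides at L = (46.30, 26.60). Then |QL| = |L − Q| = 53.40.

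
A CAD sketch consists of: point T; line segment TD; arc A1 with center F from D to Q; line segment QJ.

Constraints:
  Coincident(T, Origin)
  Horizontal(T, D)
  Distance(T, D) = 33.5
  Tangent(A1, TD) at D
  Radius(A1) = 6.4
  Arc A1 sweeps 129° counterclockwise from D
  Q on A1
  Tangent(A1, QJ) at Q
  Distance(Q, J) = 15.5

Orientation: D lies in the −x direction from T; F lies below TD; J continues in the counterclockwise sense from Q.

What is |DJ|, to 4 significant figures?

22.98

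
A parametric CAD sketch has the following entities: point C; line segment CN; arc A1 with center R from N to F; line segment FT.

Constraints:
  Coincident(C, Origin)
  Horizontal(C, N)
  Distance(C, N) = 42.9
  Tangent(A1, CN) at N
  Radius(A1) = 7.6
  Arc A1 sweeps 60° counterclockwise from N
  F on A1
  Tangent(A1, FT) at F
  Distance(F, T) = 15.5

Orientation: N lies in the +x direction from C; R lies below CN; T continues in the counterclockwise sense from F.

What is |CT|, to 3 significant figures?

33.4

C is at the origin; C and N share the same y with |CN| = 42.9 and N on the +x side, so N = (42.9, 0.00). The tangent condition forces RN to be normal to CN, so R = N + (0, -7.6) = (42.9, -7.60). On A1, N sits at bearing 90° from R; a 60° counterclockwise sweep puts F at bearing 150°, so F = R + 7.6·(cos 150°, sin 150°) = (36.3, -3.80). Tangency of A1 to FT means the radius RF is perpendicular to FT, so FT runs along (−sin 150°, cos 150°); with |FT| = 15.5, T = (28.6, -17.2). Then |CT| = |T − C| = 33.4.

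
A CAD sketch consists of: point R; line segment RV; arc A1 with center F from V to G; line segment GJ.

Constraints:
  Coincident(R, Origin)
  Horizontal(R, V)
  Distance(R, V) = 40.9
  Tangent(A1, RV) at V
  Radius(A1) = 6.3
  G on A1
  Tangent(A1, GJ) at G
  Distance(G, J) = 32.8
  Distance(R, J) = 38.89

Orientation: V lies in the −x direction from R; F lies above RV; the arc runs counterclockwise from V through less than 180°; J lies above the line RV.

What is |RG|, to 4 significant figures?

35.43

R is at the origin; R and V share the same y with |RV| = 40.9 and V on the −x side, so V = (-40.90, 0.000). Since A1 is tangent to RV there, FV ⟂ RV, so F = V + (0, 6.3) = (-40.90, 6.300). Since FG ⟂ GJ (tangency), |FJ| = √(6.3² + 32.8²) = 33.40 regardless of where G sits on A1. So J lies on both circle(R, 38.89) and circle(F, 33.40); the above-RV intersection is J = (-20.72, 32.91). G is the foot of the tangent from J: G = (-35.25, 3.508).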